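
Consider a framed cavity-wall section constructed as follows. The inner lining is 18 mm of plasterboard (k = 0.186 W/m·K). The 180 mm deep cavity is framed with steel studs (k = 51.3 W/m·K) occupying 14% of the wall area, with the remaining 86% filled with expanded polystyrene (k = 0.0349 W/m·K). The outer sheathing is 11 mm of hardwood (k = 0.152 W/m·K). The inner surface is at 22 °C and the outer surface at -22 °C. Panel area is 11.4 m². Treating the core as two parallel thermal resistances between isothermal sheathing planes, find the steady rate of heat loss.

Q ≈ 2580 W

Sheathing layers in series; stud and cavity paths in parallel between them.
R_inner = 0.018/(0.186×11.4) = 0.008489 K/W
R_stud  = 0.18/(51.3×0.14×11.4) = 0.002198 K/W
R_cav   = 0.18/(0.0349×0.86×11.4) = 0.5261 K/W
1/R_core = 1/R_stud + 1/R_cav → R_core = 0.002189 K/W
R_outer = 0.011/(0.152×11.4) = 0.006348 K/W
R_total = 0.01703 K/W
Q = ΔT/R_total = 44/0.01703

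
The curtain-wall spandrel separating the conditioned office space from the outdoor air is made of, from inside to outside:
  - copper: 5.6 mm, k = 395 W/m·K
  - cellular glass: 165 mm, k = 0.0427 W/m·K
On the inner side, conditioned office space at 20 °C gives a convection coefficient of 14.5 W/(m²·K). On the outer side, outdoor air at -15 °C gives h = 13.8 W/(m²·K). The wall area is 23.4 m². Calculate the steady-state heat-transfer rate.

Q ≈ 204 W

Treating each layer as a thermal resistance in series:
R_inner film = 1/(h_i·A) = 1/(14.5×23.4) = 0.002947 K/W
R_copper = L/(kA) = 0.0056/(395×23.4) = 6.059×10^-7 K/W
R_cellular glass = L/(kA) = 0.165/(0.0427×23.4) = 0.1651 K/W
R_outer film = 1/(h_o·A) = 1/(13.8×23.4) = 0.003097 K/W
R_total = 0.1712 K/W
Q = ΔT / R_total = 35 / 0.1712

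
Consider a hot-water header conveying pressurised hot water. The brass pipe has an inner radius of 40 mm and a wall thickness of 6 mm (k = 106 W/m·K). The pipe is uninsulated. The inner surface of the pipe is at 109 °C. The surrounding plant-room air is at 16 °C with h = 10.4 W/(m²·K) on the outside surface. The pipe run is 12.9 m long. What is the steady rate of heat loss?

Q ≈ 3600 W

Radial resistances (cylindrical: R_cond = ln(r_o/r_i)/(2πkL), R_conv = 1/(h·2πrL)):
R_brass pipe wall = ln(46/40)/(2π×106×12.9) = 1.627×10^-5 K/W
R_outer film = 1/(h_o·2πr_oL) = 1/(10.4×2π×0.046×12.9) = 0.02579 K/W
R_total = 0.02581 K/W
Q = ΔT/R_total = 93/0.02581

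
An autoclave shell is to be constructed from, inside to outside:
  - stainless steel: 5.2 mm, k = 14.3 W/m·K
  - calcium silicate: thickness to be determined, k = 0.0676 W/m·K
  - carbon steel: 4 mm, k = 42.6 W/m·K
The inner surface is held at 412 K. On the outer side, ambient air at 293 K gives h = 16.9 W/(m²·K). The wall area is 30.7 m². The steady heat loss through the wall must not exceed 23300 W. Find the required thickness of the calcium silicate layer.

Using the resistance-network approach (series):
R_stainless steel = L/(kA) = 0.0052/(14.3×30.7) = 1.184×10^-5 K/W
R_carbon steel = L/(kA) = 0.004/(42.6×30.7) = 3.059×10^-6 K/W
R_outer film = 1/(h_o·A) = 1/(16.9×30.7) = 0.001927 K/W
Sum of the known resistances R_other = 0.001942 K/W
Required total resistance R_tot = ΔT/Q_allow = 119/23300 = 0.005107 K/W
R_calcium silicate = R_tot − R_other = 0.003165 K/W
L = R·k·A = 0.003165×0.0676×30.7

L ≈ 6.57 mm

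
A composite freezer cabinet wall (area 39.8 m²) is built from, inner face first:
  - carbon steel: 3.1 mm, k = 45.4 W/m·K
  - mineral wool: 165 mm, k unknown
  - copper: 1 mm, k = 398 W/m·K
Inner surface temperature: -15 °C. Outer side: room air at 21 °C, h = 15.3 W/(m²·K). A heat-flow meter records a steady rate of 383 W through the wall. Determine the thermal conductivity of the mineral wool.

k ≈ 0.0449 W/(m·K)

Series thermal resistances:
R_carbon steel = L/(kA) = 0.0031/(45.4×39.8) = 1.716×10^-6 K/W
R_copper = L/(kA) = 0.001/(398×39.8) = 6.313×10^-8 K/W
R_outer film = 1/(h_o·A) = 1/(15.3×39.8) = 0.001642 K/W
Sum of known resistances R_other = 0.001644 K/W
Total R = ΔT/Q = 36/383 = 0.09399 K/W
R_mineral wool = R_total − R_other = 0.09235 K/W
k = L/(R·A) = 0.165/(0.09235×39.8)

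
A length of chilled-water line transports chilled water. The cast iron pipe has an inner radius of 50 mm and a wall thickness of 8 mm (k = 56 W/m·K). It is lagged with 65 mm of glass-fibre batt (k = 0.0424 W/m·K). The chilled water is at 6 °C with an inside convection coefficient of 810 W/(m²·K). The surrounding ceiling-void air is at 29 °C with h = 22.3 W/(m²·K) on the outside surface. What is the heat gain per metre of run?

q′ ≈ 7.97 W/m

Radial resistances (cylindrical: R_cond = ln(r_o/r_i)/(2πkL), R_conv = 1/(h·2πrL)):
R_inner film = 1/(h_i·2πr₁L) = 1/(810×2π×0.05×1) = 0.00393 K/W
R_cast iron pipe wall = ln(58/50)/(2π×56×1) = 4.218×10^-4 K/W
R_glass-fibre batt = ln(123/58)/(2π×0.0424×1) = 2.822 K/W
R_outer film = 1/(h_o·2πr_oL) = 1/(22.3×2π×0.123×1) = 0.05802 K/W
R_total = 2.884 K/W
Q = ΔT/R_total = 23/2.884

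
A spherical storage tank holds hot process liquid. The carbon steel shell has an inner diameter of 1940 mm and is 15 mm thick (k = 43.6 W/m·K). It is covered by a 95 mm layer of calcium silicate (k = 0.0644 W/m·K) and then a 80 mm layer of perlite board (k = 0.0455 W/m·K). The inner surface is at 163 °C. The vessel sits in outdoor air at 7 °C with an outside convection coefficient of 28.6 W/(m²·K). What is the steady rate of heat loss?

Q ≈ 696 W

Radial (spherical) resistances in series:
R_carbon steel shell = (1/0.97 − 1/0.985)/(4π×43.6) = 2.865×10^-5 K/W
R_calcium silicate = (1/0.985 − 1/1.08)/(4π×0.0644) = 0.1103 K/W
R_perlite board = (1/1.08 − 1/1.16)/(4π×0.0455) = 0.1117 K/W
R_outer film = 1/(h·4πr_o²) = 1/(28.6×4π×1.16²) = 0.002068 K/W
R_total = 0.2241 K/W
Q = ΔT/R_total = 156/0.2241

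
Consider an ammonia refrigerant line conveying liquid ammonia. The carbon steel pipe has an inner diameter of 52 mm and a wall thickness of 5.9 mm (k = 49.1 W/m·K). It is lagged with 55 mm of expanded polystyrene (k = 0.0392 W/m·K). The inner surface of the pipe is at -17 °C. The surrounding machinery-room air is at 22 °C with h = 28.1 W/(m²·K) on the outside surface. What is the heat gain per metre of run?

Cylindrical conduction, so R = ln(r₂/r₁)/(2πkL) per layer, in series:
R_carbon steel pipe wall = ln(31.9/26)/(2π×49.1×1) = 6.629×10^-4 K/W
R_expanded polystyrene = ln(86.9/31.9)/(2π×0.0392×1) = 4.069 K/W
R_outer film = 1/(h_o·2πr_oL) = 1/(28.1×2π×0.0869×1) = 0.06518 K/W
R_total = 4.135 K/W
Q = ΔT/R_total = 39/4.135

q′ ≈ 9.43 W/m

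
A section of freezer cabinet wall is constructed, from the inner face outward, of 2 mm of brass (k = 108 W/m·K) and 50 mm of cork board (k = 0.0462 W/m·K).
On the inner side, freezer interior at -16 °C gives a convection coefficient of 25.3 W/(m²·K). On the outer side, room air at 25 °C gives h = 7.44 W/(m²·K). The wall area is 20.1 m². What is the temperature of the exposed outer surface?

T ≈ 20.6 °C

Model the wall as resistances in series:
R_inner film = 1/(h_i·A) = 1/(25.3×20.1) = 0.001966 K/W
R_brass = L/(kA) = 0.002/(108×20.1) = 9.213×10^-7 K/W
R_cork board = L/(kA) = 0.05/(0.0462×20.1) = 0.05384 K/W
R_outer film = 1/(h_o·A) = 1/(7.44×20.1) = 0.006687 K/W
R_total = 0.0625 K/W;  Q = ΔT/R_total = 41/0.0625 = 656 W
T_interface = T_inner + Q·ΣR(inner→interface) = -16 + 656×0.05581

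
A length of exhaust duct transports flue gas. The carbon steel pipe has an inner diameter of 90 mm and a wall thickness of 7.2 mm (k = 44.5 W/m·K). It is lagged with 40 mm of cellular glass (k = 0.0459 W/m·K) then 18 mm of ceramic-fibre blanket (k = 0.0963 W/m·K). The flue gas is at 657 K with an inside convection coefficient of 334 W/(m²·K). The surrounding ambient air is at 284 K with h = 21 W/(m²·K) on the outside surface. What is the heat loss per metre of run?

Per-layer cylindrical resistances, series-summed:
R_inner film = 1/(h_i·2πr₁L) = 1/(334×2π×0.045×1) = 0.01059 K/W
R_carbon steel pipe wall = ln(52.2/45)/(2π×44.5×1) = 5.308×10^-4 K/W
R_cellular glass = ln(92.2/52.2)/(2π×0.0459×1) = 1.973 K/W
R_ceramic-fibre blanket = ln(110.2/92.2)/(2π×0.0963×1) = 0.2947 K/W
R_outer film = 1/(h_o·2πr_oL) = 1/(21×2π×0.1102×1) = 0.06877 K/W
R_total = 2.347 K/W
Q = ΔT/R_total = 373/2.347

q′ ≈ 159 W/m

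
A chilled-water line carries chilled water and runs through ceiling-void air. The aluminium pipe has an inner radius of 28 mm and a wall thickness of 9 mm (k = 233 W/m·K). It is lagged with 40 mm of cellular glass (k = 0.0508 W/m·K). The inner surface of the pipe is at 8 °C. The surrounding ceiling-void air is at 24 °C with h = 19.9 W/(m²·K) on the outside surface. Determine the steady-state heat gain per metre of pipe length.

Treating each annulus and film as a series resistance:
R_aluminium pipe wall = ln(37/28)/(2π×233×1) = 1.904×10^-4 K/W
R_cellular glass = ln(77/37)/(2π×0.0508×1) = 2.296 K/W
R_outer film = 1/(h_o·2πr_oL) = 1/(19.9×2π×0.077×1) = 0.1039 K/W
R_total = 2.4 K/W
Q = ΔT/R_total = 16/2.4

q′ ≈ 6.67 W/m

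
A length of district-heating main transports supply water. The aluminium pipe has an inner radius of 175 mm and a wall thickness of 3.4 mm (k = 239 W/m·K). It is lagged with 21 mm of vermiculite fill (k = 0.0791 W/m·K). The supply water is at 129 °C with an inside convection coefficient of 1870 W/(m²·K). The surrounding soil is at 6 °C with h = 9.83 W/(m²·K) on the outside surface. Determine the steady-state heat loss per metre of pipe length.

Per-layer cylindrical resistances, series-summed:
R_inner film = 1/(h_i·2πr₁L) = 1/(1870×2π×0.175×1) = 4.863×10^-4 K/W
R_aluminium pipe wall = ln(178.4/175)/(2π×239×1) = 1.281×10^-5 K/W
R_vermiculite fill = ln(199.4/178.4)/(2π×0.0791×1) = 0.2239 K/W
R_outer film = 1/(h_o·2πr_oL) = 1/(9.83×2π×0.1994×1) = 0.0812 K/W
R_total = 0.3056 K/W
Q = ΔT/R_total = 123/0.3056

q′ ≈ 402 W/m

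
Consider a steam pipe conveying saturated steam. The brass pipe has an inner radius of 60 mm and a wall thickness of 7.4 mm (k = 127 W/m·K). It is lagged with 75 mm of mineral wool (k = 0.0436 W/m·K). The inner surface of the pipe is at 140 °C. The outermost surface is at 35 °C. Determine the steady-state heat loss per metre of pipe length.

q′ ≈ 38.5 W/m

For a radial system each layer contributes R = ln(r_out/r_in)/(2πkL); films add R = 1/(hA).
R_brass pipe wall = ln(67.4/60)/(2π×127×1) = 1.457×10^-4 K/W
R_mineral wool = ln(142.4/67.4)/(2π×0.0436×1) = 2.73 K/W
R_total = 2.731 K/W
Q = ΔT/R_total = 105/2.731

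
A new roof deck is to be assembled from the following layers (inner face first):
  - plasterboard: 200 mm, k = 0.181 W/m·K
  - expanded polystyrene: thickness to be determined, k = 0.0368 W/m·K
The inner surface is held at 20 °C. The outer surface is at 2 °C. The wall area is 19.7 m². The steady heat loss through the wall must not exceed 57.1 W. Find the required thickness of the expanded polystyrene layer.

L ≈ 188 mm

Thermal resistances in series:
R_plasterboard = L/(kA) = 0.2/(0.181×19.7) = 0.05609 K/W
Sum of the known resistances R_other = 0.05609 K/W
Required total resistance R_tot = ΔT/Q_allow = 18/57.1 = 0.3152 K/W
R_expanded polystyrene = R_tot − R_other = 0.2591 K/W
L = R·k·A = 0.2591×0.0368×19.7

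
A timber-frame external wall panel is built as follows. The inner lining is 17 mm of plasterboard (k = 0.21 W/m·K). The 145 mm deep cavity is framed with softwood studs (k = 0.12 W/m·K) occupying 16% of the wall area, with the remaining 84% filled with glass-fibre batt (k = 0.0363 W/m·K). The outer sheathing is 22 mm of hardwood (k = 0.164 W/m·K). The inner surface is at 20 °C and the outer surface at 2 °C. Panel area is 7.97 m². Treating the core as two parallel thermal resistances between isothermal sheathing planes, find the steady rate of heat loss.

Q ≈ 45.8 W

Sheathing layers in series; stud and cavity paths in parallel between them.
R_inner = 0.017/(0.21×7.97) = 0.01016 K/W
R_stud  = 0.145/(0.12×0.16×7.97) = 0.9476 K/W
R_cav   = 0.145/(0.0363×0.84×7.97) = 0.5967 K/W
1/R_core = 1/R_stud + 1/R_cav → R_core = 0.3661 K/W
R_outer = 0.022/(0.164×7.97) = 0.01683 K/W
R_total = 0.3931 K/W
Q = ΔT/R_total = 18/0.3931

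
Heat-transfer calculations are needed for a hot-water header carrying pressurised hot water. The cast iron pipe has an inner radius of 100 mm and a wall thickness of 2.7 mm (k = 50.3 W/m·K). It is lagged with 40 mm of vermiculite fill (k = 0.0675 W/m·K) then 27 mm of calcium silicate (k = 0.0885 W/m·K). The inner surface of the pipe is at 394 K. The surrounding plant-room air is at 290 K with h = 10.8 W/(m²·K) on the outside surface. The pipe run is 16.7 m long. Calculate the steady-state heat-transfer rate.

Treating each annulus and film as a series resistance:
R_cast iron pipe wall = ln(102.7/100)/(2π×50.3×16.7) = 5.048×10^-6 K/W
R_vermiculite fill = ln(142.7/102.7)/(2π×0.0675×16.7) = 0.04644 K/W
R_calcium silicate = ln(169.7/142.7)/(2π×0.0885×16.7) = 0.01866 K/W
R_outer film = 1/(h_o·2πr_oL) = 1/(10.8×2π×0.1697×16.7) = 0.0052 K/W
R_total = 0.07031 K/W
Q = ΔT/R_total = 104/0.07031

Q ≈ 1480 W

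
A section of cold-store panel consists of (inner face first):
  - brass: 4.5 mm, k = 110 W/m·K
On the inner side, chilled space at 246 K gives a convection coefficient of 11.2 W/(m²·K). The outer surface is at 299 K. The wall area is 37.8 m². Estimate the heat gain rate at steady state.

Q ≈ 22400 W

Thermal resistances in series:
R_inner film = 1/(h_i·A) = 1/(11.2×37.8) = 0.002362 K/W
R_brass = L/(kA) = 0.0045/(110×37.8) = 1.082×10^-6 K/W
R_total = 0.002363 K/W
Q = ΔT / R_total = 53 / 0.002363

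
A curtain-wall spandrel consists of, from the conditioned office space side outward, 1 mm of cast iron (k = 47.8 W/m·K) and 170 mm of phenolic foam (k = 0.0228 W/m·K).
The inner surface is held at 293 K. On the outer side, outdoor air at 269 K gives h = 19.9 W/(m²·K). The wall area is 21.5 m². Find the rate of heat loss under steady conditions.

Q ≈ 68.7 W

Thermal resistances in series:
R_cast iron = L/(kA) = 0.001/(47.8×21.5) = 9.73×10^-7 K/W
R_phenolic foam = L/(kA) = 0.17/(0.0228×21.5) = 0.3468 K/W
R_outer film = 1/(h_o·A) = 1/(19.9×21.5) = 0.002337 K/W
R_total = 0.3491 K/W
Q = ΔT / R_total = 24 / 0.3491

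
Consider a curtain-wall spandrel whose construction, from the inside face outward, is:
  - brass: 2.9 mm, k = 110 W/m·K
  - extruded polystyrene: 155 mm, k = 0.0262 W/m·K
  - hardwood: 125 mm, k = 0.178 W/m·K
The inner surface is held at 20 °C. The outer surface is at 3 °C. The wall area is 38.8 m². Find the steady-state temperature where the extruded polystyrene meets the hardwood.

T ≈ 4.8 °C

Treating each layer as a thermal resistance in series:
R_brass = L/(kA) = 0.0029/(110×38.8) = 6.795×10^-7 K/W
R_extruded polystyrene = L/(kA) = 0.155/(0.0262×38.8) = 0.1525 K/W
R_hardwood = L/(kA) = 0.125/(0.178×38.8) = 0.0181 K/W
R_total = 0.1706 K/W;  Q = ΔT/R_total = 17/0.1706 = 99.66 W
T_interface = T_inner − Q·ΣR(inner→interface) = 20 − 99.7×0.1525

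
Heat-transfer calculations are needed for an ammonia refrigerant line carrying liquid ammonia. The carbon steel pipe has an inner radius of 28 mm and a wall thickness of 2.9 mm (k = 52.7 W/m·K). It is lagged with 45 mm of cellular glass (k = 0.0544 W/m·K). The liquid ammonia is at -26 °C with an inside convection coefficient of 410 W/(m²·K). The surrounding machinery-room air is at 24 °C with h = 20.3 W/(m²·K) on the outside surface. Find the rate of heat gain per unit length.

For a radial system each layer contributes R = ln(r_out/r_in)/(2πkL); films add R = 1/(hA).
R_inner film = 1/(h_i·2πr₁L) = 1/(410×2π×0.028×1) = 0.01386 K/W
R_carbon steel pipe wall = ln(30.9/28)/(2π×52.7×1) = 2.976×10^-4 K/W
R_cellular glass = ln(75.9/30.9)/(2π×0.0544×1) = 2.629 K/W
R_outer film = 1/(h_o·2πr_oL) = 1/(20.3×2π×0.0759×1) = 0.1033 K/W
R_total = 2.747 K/W
Q = ΔT/R_total = 50/2.747

q′ ≈ 18.2 W/m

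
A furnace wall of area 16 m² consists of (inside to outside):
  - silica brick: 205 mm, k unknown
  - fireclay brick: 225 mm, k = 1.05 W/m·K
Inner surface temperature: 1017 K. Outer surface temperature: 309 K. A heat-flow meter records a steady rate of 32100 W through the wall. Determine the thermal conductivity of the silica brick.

k ≈ 1.48 W/(m·K)

Series thermal resistances:
R_fireclay brick = L/(kA) = 0.225/(1.05×16) = 0.01339 K/W
Sum of known resistances R_other = 0.01339 K/W
Total R = ΔT/Q = 708/32100 = 0.02206 K/W
R_silica brick = R_total − R_other = 0.008663 K/W
k = L/(R·A) = 0.205/(0.008663×16)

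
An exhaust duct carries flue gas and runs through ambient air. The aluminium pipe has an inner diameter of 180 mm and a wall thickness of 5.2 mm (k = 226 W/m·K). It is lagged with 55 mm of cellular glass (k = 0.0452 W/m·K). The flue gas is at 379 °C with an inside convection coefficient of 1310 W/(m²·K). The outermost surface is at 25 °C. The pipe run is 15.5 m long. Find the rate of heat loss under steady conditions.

Q ≈ 3410 W

Per-layer cylindrical resistances, series-summed:
R_inner film = 1/(h_i·2πr₁L) = 1/(1310×2π×0.09×15.5) = 8.709×10^-5 K/W
R_aluminium pipe wall = ln(95.2/90)/(2π×226×15.5) = 2.552×10^-6 K/W
R_cellular glass = ln(150.2/95.2)/(2π×0.0452×15.5) = 0.1036 K/W
R_total = 0.1037 K/W
Q = ΔT/R_total = 354/0.1037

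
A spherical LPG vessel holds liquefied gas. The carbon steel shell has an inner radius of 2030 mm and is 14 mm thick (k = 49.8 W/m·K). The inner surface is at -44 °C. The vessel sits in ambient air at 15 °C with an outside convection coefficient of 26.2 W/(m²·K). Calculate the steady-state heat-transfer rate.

Q ≈ 80600 W

Radial (spherical) resistances in series:
R_carbon steel shell = (1/2.03 − 1/2.044)/(4π×49.8) = 5.392×10^-6 K/W
R_outer film = 1/(h·4πr_o²) = 1/(26.2×4π×2.044²) = 7.27×10^-4 K/W
R_total = 7.324×10^-4 K/W
Q = ΔT/R_total = 59/7.324×10^-4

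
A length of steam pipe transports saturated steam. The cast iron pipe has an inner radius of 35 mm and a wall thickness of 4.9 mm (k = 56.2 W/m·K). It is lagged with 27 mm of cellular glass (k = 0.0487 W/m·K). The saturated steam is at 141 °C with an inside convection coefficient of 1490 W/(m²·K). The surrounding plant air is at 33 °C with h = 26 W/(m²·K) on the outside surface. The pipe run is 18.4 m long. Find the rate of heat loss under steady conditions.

Q ≈ 1110 W

Treating each annulus and film as a series resistance:
R_inner film = 1/(h_i·2πr₁L) = 1/(1490×2π×0.035×18.4) = 1.659×10^-4 K/W
R_cast iron pipe wall = ln(39.9/35)/(2π×56.2×18.4) = 2.017×10^-5 K/W
R_cellular glass = ln(66.9/39.9)/(2π×0.0487×18.4) = 0.09179 K/W
R_outer film = 1/(h_o·2πr_oL) = 1/(26×2π×0.0669×18.4) = 0.004973 K/W
R_total = 0.09695 K/W
Q = ΔT/R_total = 108/0.09695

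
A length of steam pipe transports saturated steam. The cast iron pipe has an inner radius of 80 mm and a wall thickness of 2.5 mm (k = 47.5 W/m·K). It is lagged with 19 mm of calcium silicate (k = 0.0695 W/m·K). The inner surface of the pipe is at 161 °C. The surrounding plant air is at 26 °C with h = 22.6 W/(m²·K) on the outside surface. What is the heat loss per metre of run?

q′ ≈ 248 W/m

Treating each annulus and film as a series resistance:
R_cast iron pipe wall = ln(82.5/80)/(2π×47.5×1) = 1.031×10^-4 K/W
R_calcium silicate = ln(101.5/82.5)/(2π×0.0695×1) = 0.4746 K/W
R_outer film = 1/(h_o·2πr_oL) = 1/(22.6×2π×0.1015×1) = 0.06938 K/W
R_total = 0.5441 K/W
Q = ΔT/R_total = 135/0.5441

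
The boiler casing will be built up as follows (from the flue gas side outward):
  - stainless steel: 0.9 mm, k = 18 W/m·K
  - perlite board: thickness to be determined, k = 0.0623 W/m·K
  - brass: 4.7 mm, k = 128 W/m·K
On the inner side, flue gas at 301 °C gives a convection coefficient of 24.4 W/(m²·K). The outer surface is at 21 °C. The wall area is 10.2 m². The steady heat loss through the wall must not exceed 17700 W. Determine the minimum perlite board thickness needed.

L ≈ 7.49 mm

Treating each layer as a thermal resistance in series:
R_inner film = 1/(h_i·A) = 1/(24.4×10.2) = 0.004018 K/W
R_stainless steel = L/(kA) = 0.0009/(18×10.2) = 4.902×10^-6 K/W
R_brass = L/(kA) = 0.0047/(128×10.2) = 3.6×10^-6 K/W
Sum of the known resistances R_other = 0.004027 K/W
Required total resistance R_tot = ΔT/Q_allow = 280/17700 = 0.01582 K/W
R_perlite board = R_tot − R_other = 0.01179 K/W
L = R·k·A = 0.01179×0.0623×10.2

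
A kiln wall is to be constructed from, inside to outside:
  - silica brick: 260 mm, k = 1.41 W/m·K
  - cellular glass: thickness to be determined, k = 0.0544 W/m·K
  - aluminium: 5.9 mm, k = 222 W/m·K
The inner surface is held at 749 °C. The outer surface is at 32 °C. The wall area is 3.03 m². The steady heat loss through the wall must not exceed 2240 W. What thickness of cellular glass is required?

L ≈ 42.7 mm

Series thermal resistances:
R_silica brick = L/(kA) = 0.26/(1.41×3.03) = 0.06086 K/W
R_aluminium = L/(kA) = 0.0059/(222×3.03) = 8.771×10^-6 K/W
Sum of the known resistances R_other = 0.06087 K/W
Required total resistance R_tot = ΔT/Q_allow = 717/2240 = 0.3201 K/W
R_cellular glass = R_tot − R_other = 0.2592 K/W
L = R·k·A = 0.2592×0.0544×3.03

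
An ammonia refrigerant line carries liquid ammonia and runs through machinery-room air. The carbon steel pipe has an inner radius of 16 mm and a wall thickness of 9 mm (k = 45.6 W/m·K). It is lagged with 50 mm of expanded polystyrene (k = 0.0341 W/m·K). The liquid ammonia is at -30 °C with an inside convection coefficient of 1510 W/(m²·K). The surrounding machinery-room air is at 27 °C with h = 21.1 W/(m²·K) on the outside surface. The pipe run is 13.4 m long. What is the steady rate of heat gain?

Q ≈ 146 W

Treating each annulus and film as a series resistance:
R_inner film = 1/(h_i·2πr₁L) = 1/(1510×2π×0.016×13.4) = 4.916×10^-4 K/W
R_carbon steel pipe wall = ln(25/16)/(2π×45.6×13.4) = 1.162×10^-4 K/W
R_expanded polystyrene = ln(75/25)/(2π×0.0341×13.4) = 0.3827 K/W
R_outer film = 1/(h_o·2πr_oL) = 1/(21.1×2π×0.075×13.4) = 0.007505 K/W
R_total = 0.3908 K/W
Q = ΔT/R_total = 57/0.3908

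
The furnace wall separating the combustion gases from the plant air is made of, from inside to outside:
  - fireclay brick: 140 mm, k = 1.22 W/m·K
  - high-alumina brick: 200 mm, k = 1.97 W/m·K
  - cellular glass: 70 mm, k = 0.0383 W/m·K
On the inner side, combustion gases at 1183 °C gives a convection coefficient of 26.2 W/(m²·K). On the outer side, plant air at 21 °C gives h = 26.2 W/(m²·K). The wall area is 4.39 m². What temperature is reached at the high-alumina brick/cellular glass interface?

Series thermal resistances:
R_inner film = 1/(h_i·A) = 1/(26.2×4.39) = 0.008694 K/W
R_fireclay brick = L/(kA) = 0.14/(1.22×4.39) = 0.02614 K/W
R_high-alumina brick = L/(kA) = 0.2/(1.97×4.39) = 0.02313 K/W
R_cellular glass = L/(kA) = 0.07/(0.0383×4.39) = 0.4163 K/W
R_outer film = 1/(h_o·A) = 1/(26.2×4.39) = 0.008694 K/W
R_total = 0.483 K/W;  Q = ΔT/R_total = 1162/0.483 = 2406 W
T_interface = T_inner − Q·ΣR(inner→interface) = 1183 − 2410×0.05796

T ≈ 1040 °C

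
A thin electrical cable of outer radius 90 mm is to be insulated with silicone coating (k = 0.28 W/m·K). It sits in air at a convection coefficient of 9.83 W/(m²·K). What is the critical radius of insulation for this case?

For a cylinder r_cr = k/h = 0.28/9.83
r_cr = 28.5 mm; since the bare radius (90 mm) is above r_cr, any added insulation will reduce heat loss.

r_cr ≈ 28.5 mm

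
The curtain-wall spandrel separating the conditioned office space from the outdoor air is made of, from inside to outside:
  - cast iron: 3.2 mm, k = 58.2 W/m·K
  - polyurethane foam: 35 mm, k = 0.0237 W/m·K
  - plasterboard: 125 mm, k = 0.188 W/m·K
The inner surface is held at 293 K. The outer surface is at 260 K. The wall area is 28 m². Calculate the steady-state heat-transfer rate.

Q ≈ 431 W

Using the resistance-network approach (series):
R_cast iron = L/(kA) = 0.0032/(58.2×28) = 1.964×10^-6 K/W
R_polyurethane foam = L/(kA) = 0.035/(0.0237×28) = 0.05274 K/W
R_plasterboard = L/(kA) = 0.125/(0.188×28) = 0.02375 K/W
R_total = 0.07649 K/W
Q = ΔT / R_total = 33 / 0.07649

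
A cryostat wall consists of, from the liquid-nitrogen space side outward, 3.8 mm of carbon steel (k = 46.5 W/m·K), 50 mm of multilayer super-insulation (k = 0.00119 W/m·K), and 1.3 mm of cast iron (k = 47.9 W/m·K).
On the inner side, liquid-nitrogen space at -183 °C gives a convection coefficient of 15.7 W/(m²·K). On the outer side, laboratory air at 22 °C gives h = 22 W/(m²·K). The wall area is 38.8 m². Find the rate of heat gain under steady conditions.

Q ≈ 189 W

Using the resistance-network approach (series):
R_inner film = 1/(h_i·A) = 1/(15.7×38.8) = 0.001642 K/W
R_carbon steel = L/(kA) = 0.0038/(46.5×38.8) = 2.106×10^-6 K/W
R_multilayer super-insulation = L/(kA) = 0.05/(0.00119×38.8) = 1.083 K/W
R_cast iron = L/(kA) = 0.0013/(47.9×38.8) = 6.995×10^-7 K/W
R_outer film = 1/(h_o·A) = 1/(22×38.8) = 0.001172 K/W
R_total = 1.086 K/W
Q = ΔT / R_total = 205 / 1.086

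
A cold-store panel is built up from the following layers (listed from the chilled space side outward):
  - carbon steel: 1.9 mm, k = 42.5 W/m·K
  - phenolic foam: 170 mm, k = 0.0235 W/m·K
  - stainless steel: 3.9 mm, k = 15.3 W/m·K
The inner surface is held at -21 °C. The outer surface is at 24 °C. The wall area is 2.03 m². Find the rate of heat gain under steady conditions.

Q ≈ 12.6 W

Thermal resistances in series:
R_carbon steel = L/(kA) = 0.0019/(42.5×2.03) = 2.202×10^-5 K/W
R_phenolic foam = L/(kA) = 0.17/(0.0235×2.03) = 3.564 K/W
R_stainless steel = L/(kA) = 0.0039/(15.3×2.03) = 1.256×10^-4 K/W
R_total = 3.564 K/W
Q = ΔT / R_total = 45 / 3.564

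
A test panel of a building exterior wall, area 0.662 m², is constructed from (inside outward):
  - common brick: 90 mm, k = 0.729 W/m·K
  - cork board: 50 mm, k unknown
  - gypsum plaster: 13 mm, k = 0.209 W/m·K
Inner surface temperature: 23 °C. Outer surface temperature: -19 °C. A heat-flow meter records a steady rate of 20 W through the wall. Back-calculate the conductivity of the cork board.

Series thermal resistances:
R_common brick = L/(kA) = 0.09/(0.729×0.662) = 0.1865 K/W
R_gypsum plaster = L/(kA) = 0.013/(0.209×0.662) = 0.09396 K/W
Sum of known resistances R_other = 0.2804 K/W
Total R = ΔT/Q = 42/20 = 2.1 K/W
R_cork board = R_total − R_other = 1.82 K/W
k = L/(R·A) = 0.05/(1.82×0.662)

k ≈ 0.0415 W/(m·K)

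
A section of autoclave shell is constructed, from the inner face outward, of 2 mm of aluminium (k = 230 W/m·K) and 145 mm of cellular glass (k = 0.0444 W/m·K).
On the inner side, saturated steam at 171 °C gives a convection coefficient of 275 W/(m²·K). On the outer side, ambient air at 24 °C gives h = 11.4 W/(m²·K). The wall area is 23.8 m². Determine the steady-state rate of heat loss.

Q ≈ 1040 W

Model the wall as resistances in series:
R_inner film = 1/(h_i·A) = 1/(275×23.8) = 1.528×10^-4 K/W
R_aluminium = L/(kA) = 0.002/(230×23.8) = 3.654×10^-7 K/W
R_cellular glass = L/(kA) = 0.145/(0.0444×23.8) = 0.1372 K/W
R_outer film = 1/(h_o·A) = 1/(11.4×23.8) = 0.003686 K/W
R_total = 0.1411 K/W
Q = ΔT / R_total = 147 / 0.1411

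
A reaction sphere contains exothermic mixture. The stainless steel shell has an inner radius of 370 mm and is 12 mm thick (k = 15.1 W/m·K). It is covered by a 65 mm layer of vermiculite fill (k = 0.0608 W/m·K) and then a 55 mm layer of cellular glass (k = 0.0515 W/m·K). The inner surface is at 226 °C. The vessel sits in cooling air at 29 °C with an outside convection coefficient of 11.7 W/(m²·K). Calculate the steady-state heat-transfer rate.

Radial (spherical) resistances in series:
R_stainless steel shell = (1/0.37 − 1/0.382)/(4π×15.1) = 4.474×10^-4 K/W
R_vermiculite fill = (1/0.382 − 1/0.447)/(4π×0.0608) = 0.4982 K/W
R_cellular glass = (1/0.447 − 1/0.502)/(4π×0.0515) = 0.3787 K/W
R_outer film = 1/(h·4πr_o²) = 1/(11.7×4π×0.502²) = 0.02699 K/W
R_total = 0.9044 K/W
Q = ΔT/R_total = 197/0.9044

Q ≈ 218 W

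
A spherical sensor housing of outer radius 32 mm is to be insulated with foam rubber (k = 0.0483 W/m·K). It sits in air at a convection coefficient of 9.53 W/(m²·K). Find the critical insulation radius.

r_cr ≈ 10.1 mm

For a sphere r_cr = 2k/h = 2×0.0483/9.53
r_cr = 10.1 mm; since the bare radius (32 mm) is above r_cr, any added insulation will reduce heat loss.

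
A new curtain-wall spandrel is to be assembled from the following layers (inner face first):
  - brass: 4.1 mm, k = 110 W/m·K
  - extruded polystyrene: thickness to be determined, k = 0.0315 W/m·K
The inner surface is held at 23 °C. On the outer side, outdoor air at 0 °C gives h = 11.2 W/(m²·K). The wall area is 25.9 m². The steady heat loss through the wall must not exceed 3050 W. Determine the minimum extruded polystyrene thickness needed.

Thermal resistances in series:
R_brass = L/(kA) = 0.0041/(110×25.9) = 1.439×10^-6 K/W
R_outer film = 1/(h_o·A) = 1/(11.2×25.9) = 0.003447 K/W
Sum of the known resistances R_other = 0.003449 K/W
Required total resistance R_tot = ΔT/Q_allow = 23/3050 = 0.007541 K/W
R_extruded polystyrene = R_tot − R_other = 0.004092 K/W
L = R·k·A = 0.004092×0.0315×25.9

L ≈ 3.34 mm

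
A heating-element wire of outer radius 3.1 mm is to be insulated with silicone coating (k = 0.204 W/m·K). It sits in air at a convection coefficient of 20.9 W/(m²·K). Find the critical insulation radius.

For a cylinder r_cr = k/h = 0.204/20.9
r_cr = 9.76 mm; since the bare radius (3.1 mm) is below r_cr, adding a thin layer of insulation will *increase* heat loss.

r_cr ≈ 9.76 mm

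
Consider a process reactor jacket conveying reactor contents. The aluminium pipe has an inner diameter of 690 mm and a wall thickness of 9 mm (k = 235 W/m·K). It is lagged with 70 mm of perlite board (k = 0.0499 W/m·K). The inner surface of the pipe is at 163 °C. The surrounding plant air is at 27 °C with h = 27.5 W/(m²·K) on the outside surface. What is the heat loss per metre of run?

Treating each annulus and film as a series resistance:
R_aluminium pipe wall = ln(354/345)/(2π×235×1) = 1.744×10^-5 K/W
R_perlite board = ln(424/354)/(2π×0.0499×1) = 0.5755 K/W
R_outer film = 1/(h_o·2πr_oL) = 1/(27.5×2π×0.424×1) = 0.01365 K/W
R_total = 0.5892 K/W
Q = ΔT/R_total = 136/0.5892

q′ ≈ 231 W/m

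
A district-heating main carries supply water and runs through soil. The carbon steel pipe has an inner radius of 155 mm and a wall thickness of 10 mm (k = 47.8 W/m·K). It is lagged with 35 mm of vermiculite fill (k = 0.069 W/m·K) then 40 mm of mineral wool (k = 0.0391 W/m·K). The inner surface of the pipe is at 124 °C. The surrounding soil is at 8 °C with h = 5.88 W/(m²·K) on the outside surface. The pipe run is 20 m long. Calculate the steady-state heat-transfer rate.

For a radial system each layer contributes R = ln(r_out/r_in)/(2πkL); films add R = 1/(hA).
R_carbon steel pipe wall = ln(165/155)/(2π×47.8×20) = 1.041×10^-5 K/W
R_vermiculite fill = ln(200/165)/(2π×0.069×20) = 0.02219 K/W
R_mineral wool = ln(240/200)/(2π×0.0391×20) = 0.03711 K/W
R_outer film = 1/(h_o·2πr_oL) = 1/(5.88×2π×0.24×20) = 0.005639 K/W
R_total = 0.06494 K/W
Q = ΔT/R_total = 116/0.06494

Q ≈ 1790 W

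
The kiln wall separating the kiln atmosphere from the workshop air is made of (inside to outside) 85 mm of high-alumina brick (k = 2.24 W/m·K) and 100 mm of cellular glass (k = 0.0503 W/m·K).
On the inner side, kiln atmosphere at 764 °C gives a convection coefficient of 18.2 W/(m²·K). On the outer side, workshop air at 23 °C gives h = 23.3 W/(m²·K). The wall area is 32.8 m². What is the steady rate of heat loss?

Thermal resistances in series:
R_inner film = 1/(h_i·A) = 1/(18.2×32.8) = 0.001675 K/W
R_high-alumina brick = L/(kA) = 0.085/(2.24×32.8) = 0.001157 K/W
R_cellular glass = L/(kA) = 0.1/(0.0503×32.8) = 0.06061 K/W
R_outer film = 1/(h_o·A) = 1/(23.3×32.8) = 0.001308 K/W
R_total = 0.06475 K/W
Q = ΔT / R_total = 741 / 0.06475

Q ≈ 11400 W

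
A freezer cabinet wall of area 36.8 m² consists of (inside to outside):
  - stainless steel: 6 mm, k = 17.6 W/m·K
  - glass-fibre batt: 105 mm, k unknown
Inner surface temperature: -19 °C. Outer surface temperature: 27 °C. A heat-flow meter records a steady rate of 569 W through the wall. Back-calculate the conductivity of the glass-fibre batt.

Model the wall as resistances in series:
R_stainless steel = L/(kA) = 0.006/(17.6×36.8) = 9.264×10^-6 K/W
Sum of known resistances R_other = 9.264×10^-6 K/W
Total R = ΔT/Q = 46/569 = 0.08084 K/W
R_glass-fibre batt = R_total − R_other = 0.08083 K/W
k = L/(R·A) = 0.105/(0.08083×36.8)

k ≈ 0.0353 W/(m·K)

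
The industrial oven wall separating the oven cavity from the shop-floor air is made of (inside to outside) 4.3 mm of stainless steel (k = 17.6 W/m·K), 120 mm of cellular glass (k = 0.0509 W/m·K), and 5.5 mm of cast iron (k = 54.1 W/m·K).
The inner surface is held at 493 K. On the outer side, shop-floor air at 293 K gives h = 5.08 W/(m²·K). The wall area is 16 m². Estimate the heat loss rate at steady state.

Thermal resistances in series:
R_stainless steel = L/(kA) = 0.0043/(17.6×16) = 1.527×10^-5 K/W
R_cellular glass = L/(kA) = 0.12/(0.0509×16) = 0.1473 K/W
R_cast iron = L/(kA) = 0.0055/(54.1×16) = 6.354×10^-6 K/W
R_outer film = 1/(h_o·A) = 1/(5.08×16) = 0.0123 K/W
R_total = 0.1597 K/W
Q = ΔT / R_total = 200 / 0.1597

Q ≈ 1250 W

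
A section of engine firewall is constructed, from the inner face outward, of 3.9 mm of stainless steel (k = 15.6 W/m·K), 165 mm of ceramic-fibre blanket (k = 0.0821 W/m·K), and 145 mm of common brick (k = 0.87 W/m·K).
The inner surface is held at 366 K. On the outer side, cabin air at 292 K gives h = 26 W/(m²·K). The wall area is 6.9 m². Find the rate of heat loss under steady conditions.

Q ≈ 231 W

Model the wall as resistances in series:
R_stainless steel = L/(kA) = 0.0039/(15.6×6.9) = 3.623×10^-5 K/W
R_ceramic-fibre blanket = L/(kA) = 0.165/(0.0821×6.9) = 0.2913 K/W
R_common brick = L/(kA) = 0.145/(0.87×6.9) = 0.02415 K/W
R_outer film = 1/(h_o·A) = 1/(26×6.9) = 0.005574 K/W
R_total = 0.321 K/W
Q = ΔT / R_total = 74 / 0.321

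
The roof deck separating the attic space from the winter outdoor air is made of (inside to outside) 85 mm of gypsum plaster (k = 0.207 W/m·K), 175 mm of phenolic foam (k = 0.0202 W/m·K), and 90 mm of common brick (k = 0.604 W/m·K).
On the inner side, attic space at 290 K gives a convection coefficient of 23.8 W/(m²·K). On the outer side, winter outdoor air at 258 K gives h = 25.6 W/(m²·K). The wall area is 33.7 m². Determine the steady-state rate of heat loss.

Q ≈ 116 W

Model the wall as resistances in series:
R_inner film = 1/(h_i·A) = 1/(23.8×33.7) = 0.001247 K/W
R_gypsum plaster = L/(kA) = 0.085/(0.207×33.7) = 0.01218 K/W
R_phenolic foam = L/(kA) = 0.175/(0.0202×33.7) = 0.2571 K/W
R_common brick = L/(kA) = 0.09/(0.604×33.7) = 0.004422 K/W
R_outer film = 1/(h_o·A) = 1/(25.6×33.7) = 0.001159 K/W
R_total = 0.2761 K/W
Q = ΔT / R_total = 32 / 0.2761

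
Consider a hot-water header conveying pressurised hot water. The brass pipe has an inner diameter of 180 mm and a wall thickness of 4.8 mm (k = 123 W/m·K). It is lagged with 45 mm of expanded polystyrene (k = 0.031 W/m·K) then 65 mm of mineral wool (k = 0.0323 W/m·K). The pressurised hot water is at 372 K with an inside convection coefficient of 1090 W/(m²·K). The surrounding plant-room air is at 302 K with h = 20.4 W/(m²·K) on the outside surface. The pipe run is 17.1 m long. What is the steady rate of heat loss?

For a radial system each layer contributes R = ln(r_out/r_in)/(2πkL); films add R = 1/(hA).
R_inner film = 1/(h_i·2πr₁L) = 1/(1090×2π×0.09×17.1) = 9.488×10^-5 K/W
R_brass pipe wall = ln(94.8/90)/(2π×123×17.1) = 3.932×10^-6 K/W
R_expanded polystyrene = ln(139.8/94.8)/(2π×0.031×17.1) = 0.1166 K/W
R_mineral wool = ln(204.8/139.8)/(2π×0.0323×17.1) = 0.11 K/W
R_outer film = 1/(h_o·2πr_oL) = 1/(20.4×2π×0.2048×17.1) = 0.002228 K/W
R_total = 0.229 K/W
Q = ΔT/R_total = 70/0.229

Q ≈ 306 W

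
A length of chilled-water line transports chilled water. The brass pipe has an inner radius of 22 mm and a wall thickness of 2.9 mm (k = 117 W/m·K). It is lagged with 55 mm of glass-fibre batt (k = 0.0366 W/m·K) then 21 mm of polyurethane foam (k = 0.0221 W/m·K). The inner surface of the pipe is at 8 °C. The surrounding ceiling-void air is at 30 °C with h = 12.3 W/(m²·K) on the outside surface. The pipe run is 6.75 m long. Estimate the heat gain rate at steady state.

For a radial system each layer contributes R = ln(r_out/r_in)/(2πkL); films add R = 1/(hA).
R_brass pipe wall = ln(24.9/22)/(2π×117×6.75) = 2.495×10^-5 K/W
R_glass-fibre batt = ln(79.9/24.9)/(2π×0.0366×6.75) = 0.7511 K/W
R_polyurethane foam = ln(100.9/79.9)/(2π×0.0221×6.75) = 0.249 K/W
R_outer film = 1/(h_o·2πr_oL) = 1/(12.3×2π×0.1009×6.75) = 0.019 K/W
R_total = 1.019 K/W
Q = ΔT/R_total = 22/1.019

Q ≈ 21.6 W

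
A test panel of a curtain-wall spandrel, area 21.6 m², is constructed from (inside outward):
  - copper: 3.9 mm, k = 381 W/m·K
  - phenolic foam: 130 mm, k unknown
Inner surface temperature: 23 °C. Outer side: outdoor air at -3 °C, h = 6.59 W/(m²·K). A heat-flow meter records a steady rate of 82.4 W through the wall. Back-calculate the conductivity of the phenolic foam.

Series thermal resistances:
R_copper = L/(kA) = 0.0039/(381×21.6) = 4.739×10^-7 K/W
R_outer film = 1/(h_o·A) = 1/(6.59×21.6) = 0.007025 K/W
Sum of known resistances R_other = 0.007026 K/W
Total R = ΔT/Q = 26/82.4 = 0.3155 K/W
R_phenolic foam = R_total − R_other = 0.3085 K/W
k = L/(R·A) = 0.13/(0.3085×21.6)

k ≈ 0.0195 W/(m·K)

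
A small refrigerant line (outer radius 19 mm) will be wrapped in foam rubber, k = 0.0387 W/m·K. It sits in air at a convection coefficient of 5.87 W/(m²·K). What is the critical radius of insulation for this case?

For a cylinder r_cr = k/h = 0.0387/5.87
r_cr = 6.59 mm; since the bare radius (19 mm) is above r_cr, any added insulation will reduce heat loss.

r_cr ≈ 6.59 mm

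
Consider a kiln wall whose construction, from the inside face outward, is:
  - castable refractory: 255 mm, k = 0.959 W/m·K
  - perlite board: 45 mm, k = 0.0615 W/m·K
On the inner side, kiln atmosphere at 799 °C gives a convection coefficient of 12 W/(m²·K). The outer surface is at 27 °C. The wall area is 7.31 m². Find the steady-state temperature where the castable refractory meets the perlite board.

Thermal resistances in series:
R_inner film = 1/(h_i·A) = 1/(12×7.31) = 0.0114 K/W
R_castable refractory = L/(kA) = 0.255/(0.959×7.31) = 0.03638 K/W
R_perlite board = L/(kA) = 0.045/(0.0615×7.31) = 0.1001 K/W
R_total = 0.1479 K/W;  Q = ΔT/R_total = 772/0.1479 = 5221 W
T_interface = T_inner − Q·ΣR(inner→interface) = 799 − 5220×0.04778

T ≈ 550 °C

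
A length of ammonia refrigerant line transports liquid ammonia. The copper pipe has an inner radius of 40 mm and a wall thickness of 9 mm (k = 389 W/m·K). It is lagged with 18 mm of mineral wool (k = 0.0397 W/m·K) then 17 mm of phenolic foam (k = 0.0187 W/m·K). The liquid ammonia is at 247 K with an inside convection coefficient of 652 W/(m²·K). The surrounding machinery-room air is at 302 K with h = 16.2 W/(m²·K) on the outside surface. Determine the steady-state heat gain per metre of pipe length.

For a radial system each layer contributes R = ln(r_out/r_in)/(2πkL); films add R = 1/(hA).
R_inner film = 1/(h_i·2πr₁L) = 1/(652×2π×0.04×1) = 0.006103 K/W
R_copper pipe wall = ln(49/40)/(2π×389×1) = 8.303×10^-5 K/W
R_mineral wool = ln(67/49)/(2π×0.0397×1) = 1.254 K/W
R_phenolic foam = ln(84/67)/(2π×0.0187×1) = 1.925 K/W
R_outer film = 1/(h_o·2πr_oL) = 1/(16.2×2π×0.084×1) = 0.117 K/W
R_total = 3.302 K/W
Q = ΔT/R_total = 55/3.302

q′ ≈ 16.7 W/m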